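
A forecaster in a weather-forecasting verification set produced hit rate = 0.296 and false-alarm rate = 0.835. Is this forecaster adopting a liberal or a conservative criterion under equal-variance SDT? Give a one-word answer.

liberal

z(H) = -0.536, z(FA) = 0.974
c = −½·(z(H) + z(FA)) = -0.219
c < 0 → liberal criterion (biased toward responding “yes”).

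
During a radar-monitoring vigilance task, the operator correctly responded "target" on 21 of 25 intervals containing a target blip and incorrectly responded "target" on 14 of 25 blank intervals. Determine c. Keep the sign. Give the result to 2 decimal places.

c = -0.57

H = 21/25 = 0.8400
FA = 14/25 = 0.5600
Φ⁻¹(0.8400) = 0.994, Φ⁻¹(0.5600) = 0.151
c = −½·[z(H) + z(FA)] = −0.5 × (0.994 + 0.151) = -0.5725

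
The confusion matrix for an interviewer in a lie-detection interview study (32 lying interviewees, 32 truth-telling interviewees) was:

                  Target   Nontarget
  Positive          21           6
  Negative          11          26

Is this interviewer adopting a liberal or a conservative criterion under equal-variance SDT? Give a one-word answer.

z(H) = 0.402, z(FA) = -0.887
c = −½·(z(H) + z(FA)) = 0.2425
c > 0 → conservative criterion (biased toward responding “no”).

conservative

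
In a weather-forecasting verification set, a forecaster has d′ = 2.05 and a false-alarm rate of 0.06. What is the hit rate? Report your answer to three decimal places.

z(false-alarm rate) = z(0.06) = -1.5548
z(H) = z(FA) + d' = -1.5548 + 2.05 = 0.4952
hit rate = Φ(0.4952) = 0.6898

hit rate = 0.690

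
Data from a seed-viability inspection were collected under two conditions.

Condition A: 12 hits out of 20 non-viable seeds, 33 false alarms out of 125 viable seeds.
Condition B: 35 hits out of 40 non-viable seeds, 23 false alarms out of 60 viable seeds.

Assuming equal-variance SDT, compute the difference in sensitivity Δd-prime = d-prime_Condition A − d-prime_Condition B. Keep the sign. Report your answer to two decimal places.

Δd-prime = -0.56

Condition A: z(0.6000) = 0.253, z(0.2640) = -0.631, d' = 0.884
Condition B: z(0.8750) = 1.150, z(0.3833) = -0.297, d' = 1.447
Δd' = d'_Condition A − d'_Condition B = 0.884 − 1.447 = -0.563
Condition B has the higher sensitivity.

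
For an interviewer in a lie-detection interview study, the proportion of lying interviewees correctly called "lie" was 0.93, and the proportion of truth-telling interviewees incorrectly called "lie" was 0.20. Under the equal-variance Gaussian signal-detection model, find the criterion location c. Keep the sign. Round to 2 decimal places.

c = -0.32

z(0.93) = 1.476, z(0.20) = -0.842
c = −½·[z(H) + z(FA)] = −0.5 × (1.476 + (-0.842)) = -0.317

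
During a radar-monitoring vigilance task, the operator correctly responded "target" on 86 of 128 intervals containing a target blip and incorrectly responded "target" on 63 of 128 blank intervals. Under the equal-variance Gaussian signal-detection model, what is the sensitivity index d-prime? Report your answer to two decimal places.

H = 86/128 = 0.6719
FA = 63/128 = 0.4922
z(0.6719) = 0.4452, z(0.4922) = -0.0196
d' = z(H) − z(FA) = 0.4452 − (-0.0196) = 0.4648

d-prime = 0.46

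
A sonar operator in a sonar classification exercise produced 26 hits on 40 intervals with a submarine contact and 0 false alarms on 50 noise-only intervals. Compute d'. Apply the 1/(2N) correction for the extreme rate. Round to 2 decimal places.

d' = 2.71

The false-alarm rate is 0/50 = 0, so apply the 1/(2N) correction: FA → 1/(2·50) = 0.01000.
z(H) = z(0.65000) = 0.385
z(FA) = z(0.01000) = -2.326
d' = 0.385 − (-2.326) = 2.711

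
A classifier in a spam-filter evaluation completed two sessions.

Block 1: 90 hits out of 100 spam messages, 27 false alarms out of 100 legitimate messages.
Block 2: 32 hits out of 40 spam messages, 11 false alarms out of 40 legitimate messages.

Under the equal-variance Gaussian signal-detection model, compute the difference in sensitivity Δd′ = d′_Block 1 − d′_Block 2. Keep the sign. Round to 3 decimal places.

Block 1: z(0.9000) = 1.2816, z(0.2700) = -0.6128, d' = 1.8944
Block 2: z(0.8000) = 0.8416, z(0.2750) = -0.5978, d' = 1.4394
Δd' = d'_Block 1 − d'_Block 2 = 1.8944 − 1.4394 = 0.4550
Block 1 has the higher sensitivity.

Δd′ = 0.455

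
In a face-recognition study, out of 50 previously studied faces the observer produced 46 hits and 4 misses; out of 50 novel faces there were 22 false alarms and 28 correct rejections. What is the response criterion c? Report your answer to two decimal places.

H = 46/50 = 0.9200
FA = 22/50 = 0.4400
Φ⁻¹(H) = Φ⁻¹(0.9200) = 1.4051
Φ⁻¹(FA) = Φ⁻¹(0.4400) = -0.1510
c = −½·[z(H) + z(FA)] = −0.5 × (1.4051 + (-0.1510)) = -0.62705

c = -0.63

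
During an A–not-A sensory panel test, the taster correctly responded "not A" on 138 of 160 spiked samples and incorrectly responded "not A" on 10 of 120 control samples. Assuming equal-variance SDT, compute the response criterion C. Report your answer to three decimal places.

H = 138/160 = 0.8625
FA = 10/120 = 0.0833
z(0.8625) = 1.0916, z(0.0833) = -1.3832
c = −½·[z(H) + z(FA)] = −0.5 × (1.0916 + (-1.3832)) = 0.1458

C = 0.146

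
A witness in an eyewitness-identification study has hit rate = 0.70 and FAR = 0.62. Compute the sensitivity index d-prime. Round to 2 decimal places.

d-prime = 0.22

z(H) = z(0.70) = 0.5244
z(FA) = z(0.62) = 0.3055
d' = z(H) − z(FA) = 0.5244 − 0.3055 = 0.2189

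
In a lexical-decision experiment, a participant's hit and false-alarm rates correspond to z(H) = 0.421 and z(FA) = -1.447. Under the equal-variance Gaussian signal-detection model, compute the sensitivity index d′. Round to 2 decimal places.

d′ = 1.87

d' = z(H) − z(FA) = 0.421 − (-1.447) = 1.868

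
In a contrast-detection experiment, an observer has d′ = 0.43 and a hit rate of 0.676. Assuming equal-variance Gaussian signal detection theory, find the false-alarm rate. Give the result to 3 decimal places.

false-alarm rate = 0.511

z(hit rate) = z(0.676) = 0.4565
z(FA) = z(H) − d' = 0.4565 − 0.43 = 0.0265
false-alarm rate = Φ(0.0265) = 0.5106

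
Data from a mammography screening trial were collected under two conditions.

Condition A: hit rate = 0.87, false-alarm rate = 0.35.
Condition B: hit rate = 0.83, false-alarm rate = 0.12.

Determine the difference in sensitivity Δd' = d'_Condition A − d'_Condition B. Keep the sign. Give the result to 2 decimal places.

Condition A: z(0.87) = 1.126, z(0.35) = -0.385, d' = 1.511
Condition B: z(0.83) = 0.954, z(0.12) = -1.175, d' = 2.129
Δd' = d'_Condition A − d'_Condition B = 1.511 − 2.129 = -0.618
Condition B has the higher sensitivity.

Δd' = -0.62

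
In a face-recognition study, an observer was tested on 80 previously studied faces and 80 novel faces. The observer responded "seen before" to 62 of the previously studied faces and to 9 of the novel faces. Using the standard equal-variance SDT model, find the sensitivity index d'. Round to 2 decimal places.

H = 62/80 = 0.7750
FA = 9/80 = 0.1125
z(H) = 0.755
z(FA) = -1.213
d' = z(H) − z(FA) = 0.755 − (-1.213) = 1.968

d' = 1.97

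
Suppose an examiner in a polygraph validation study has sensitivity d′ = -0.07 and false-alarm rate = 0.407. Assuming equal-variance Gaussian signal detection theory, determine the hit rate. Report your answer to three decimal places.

z(false-alarm rate) = z(0.407) = -0.2353
z(H) = z(FA) + d' = -0.2353 + (-0.07) = -0.3053
hit rate = Φ(-0.3053) = 0.3801

hit rate = 0.380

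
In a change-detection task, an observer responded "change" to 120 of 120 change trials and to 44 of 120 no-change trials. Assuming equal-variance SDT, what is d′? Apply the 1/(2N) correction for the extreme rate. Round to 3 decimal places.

d′ = 2.979

The hit rate is 120/120 = 1, so apply the 1/(2N) correction: H → 1 − 1/(2·120) = 0.99583.
z(H) = z(0.99583) = 2.6380
z(FA) = z(0.36667) = -0.3407
d' = 2.6380 − (-0.3407) = 2.9787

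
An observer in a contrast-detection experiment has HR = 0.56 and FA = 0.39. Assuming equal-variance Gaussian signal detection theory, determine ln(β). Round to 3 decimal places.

ln β = 0.028

z(H) = z(0.56) = 0.1510
z(FA) = z(0.39) = -0.2793
ln β = −½·[z(H)² − z(FA)²] = −0.5 × (0.0228 − 0.0780) = 0.0276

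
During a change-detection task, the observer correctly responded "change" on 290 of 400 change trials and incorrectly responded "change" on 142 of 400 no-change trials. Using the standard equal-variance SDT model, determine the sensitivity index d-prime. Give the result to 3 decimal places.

d-prime = 0.970

H = 290/400 = 0.7250
FA = 142/400 = 0.3550
z(0.7250) = 0.5978, z(0.3550) = -0.3719
d' = z(H) − z(FA) = 0.5978 − (-0.3719) = 0.9697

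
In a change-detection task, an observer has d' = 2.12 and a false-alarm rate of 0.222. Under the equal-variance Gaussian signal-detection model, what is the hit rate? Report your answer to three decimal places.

hit rate = 0.912

z(false-alarm rate) = z(0.222) = -0.7655
z(H) = z(FA) + d' = -0.7655 + 2.12 = 1.3545
hit rate = Φ(1.3545) = 0.9122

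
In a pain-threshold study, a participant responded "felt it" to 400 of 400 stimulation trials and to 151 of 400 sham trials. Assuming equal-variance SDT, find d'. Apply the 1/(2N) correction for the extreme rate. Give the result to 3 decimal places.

d' = 3.335

The hit rate is 400/400 = 1, so apply the 1/(2N) correction: H → 1 − 1/(2·400) = 0.99875.
z(H) = z(0.99875) = 3.0233
z(FA) = z(0.37750) = -0.3121
d' = 3.0233 − (-0.3121) = 3.3354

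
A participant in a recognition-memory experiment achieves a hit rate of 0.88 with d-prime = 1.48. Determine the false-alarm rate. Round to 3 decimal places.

false-alarm rate = 0.380

z(hit rate) = z(0.88) = 1.1750
z(FA) = z(H) − d' = 1.1750 − 1.48 = -0.3050
false-alarm rate = Φ(-0.3050) = 0.3802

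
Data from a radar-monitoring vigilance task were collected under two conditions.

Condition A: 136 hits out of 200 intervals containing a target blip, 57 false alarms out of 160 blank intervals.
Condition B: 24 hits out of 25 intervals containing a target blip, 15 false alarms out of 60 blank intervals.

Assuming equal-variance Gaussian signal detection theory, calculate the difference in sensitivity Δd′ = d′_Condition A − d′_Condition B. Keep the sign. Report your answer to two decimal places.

Condition A: z(0.6800) = 0.468, z(0.3563) = -0.368, d' = 0.836
Condition B: z(0.9600) = 1.751, z(0.2500) = -0.674, d' = 2.425
Δd' = d'_Condition A − d'_Condition B = 0.836 − 2.425 = -1.589
Condition B has the higher sensitivity.

Δd′ = -1.59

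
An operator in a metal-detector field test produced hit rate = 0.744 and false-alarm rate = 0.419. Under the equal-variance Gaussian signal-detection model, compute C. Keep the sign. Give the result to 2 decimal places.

Φ⁻¹(0.744) = 0.656, Φ⁻¹(0.419) = -0.204
c = −½·[z(H) + z(FA)] = −0.5 × (0.656 + (-0.204)) = -0.226
c < 0: the operator has a liberal response bias.

C = -0.23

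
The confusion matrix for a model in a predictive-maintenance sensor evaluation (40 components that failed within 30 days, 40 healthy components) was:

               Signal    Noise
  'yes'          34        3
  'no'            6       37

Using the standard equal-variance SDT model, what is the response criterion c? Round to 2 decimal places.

c = 0.20

H = 34/40 = 0.8500
FA = 3/40 = 0.0750
z(0.8500) = 1.0364, z(0.0750) = -1.4395
c = −½·[z(H) + z(FA)] = −0.5 × (1.0364 + (-1.4395)) = 0.20155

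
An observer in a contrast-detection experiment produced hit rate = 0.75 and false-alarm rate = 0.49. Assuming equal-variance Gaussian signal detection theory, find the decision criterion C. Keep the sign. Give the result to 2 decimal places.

C = -0.32

z(0.75) = 0.6745, z(0.49) = -0.0251
c = −½·[z(H) + z(FA)] = −0.5 × (0.6745 + (-0.0251)) = -0.3247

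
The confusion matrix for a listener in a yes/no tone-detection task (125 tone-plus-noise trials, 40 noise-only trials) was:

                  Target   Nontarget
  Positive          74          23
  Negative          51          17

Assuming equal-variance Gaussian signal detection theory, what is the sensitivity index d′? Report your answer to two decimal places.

d′ = 0.04

H = 74/125 = 0.5920
FA = 23/40 = 0.5750
z(0.5920) = 0.2327, z(0.5750) = 0.1891
d' = z(H) − z(FA) = 0.2327 − 0.1891 = 0.0436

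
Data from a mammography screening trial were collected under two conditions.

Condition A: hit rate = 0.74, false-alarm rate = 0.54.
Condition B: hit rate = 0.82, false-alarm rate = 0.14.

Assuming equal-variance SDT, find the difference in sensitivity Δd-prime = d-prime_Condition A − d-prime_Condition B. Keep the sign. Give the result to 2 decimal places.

Δd-prime = -1.45

Condition A: z(0.74) = 0.643, z(0.54) = 0.100, d' = 0.543
Condition B: z(0.82) = 0.915, z(0.14) = -1.080, d' = 1.995
Δd' = d'_Condition A − d'_Condition B = 0.543 − 1.995 = -1.452
Condition B has the higher sensitivity.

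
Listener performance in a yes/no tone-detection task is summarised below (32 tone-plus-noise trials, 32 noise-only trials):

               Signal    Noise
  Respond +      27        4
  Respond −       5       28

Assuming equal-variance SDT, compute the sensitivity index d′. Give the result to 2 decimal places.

d′ = 2.16

H = 27/32 = 0.8438
FA = 4/32 = 0.1250
z(H) = 1.010
z(FA) = -1.150
d' = z(H) − z(FA) = 1.010 − (-1.150) = 2.160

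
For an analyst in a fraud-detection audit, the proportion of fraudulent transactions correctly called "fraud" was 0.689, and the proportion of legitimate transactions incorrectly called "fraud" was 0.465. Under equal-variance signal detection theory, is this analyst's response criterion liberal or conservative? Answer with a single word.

z(H) = 0.493, z(FA) = -0.088
c = −½·(z(H) + z(FA)) = -0.2025
c < 0 → liberal criterion (biased toward responding “yes”).

liberal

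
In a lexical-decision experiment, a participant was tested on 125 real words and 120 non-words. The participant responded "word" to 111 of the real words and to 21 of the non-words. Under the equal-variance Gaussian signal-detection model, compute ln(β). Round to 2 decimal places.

ln β = -0.30

H = 111/125 = 0.8880
FA = 21/120 = 0.1750
z(H) = z(0.8880) = 1.216
z(FA) = z(0.1750) = -0.935
ln β = −½·[z(H)² − z(FA)²] = −0.5 × (1.479 − 0.874) = -0.3025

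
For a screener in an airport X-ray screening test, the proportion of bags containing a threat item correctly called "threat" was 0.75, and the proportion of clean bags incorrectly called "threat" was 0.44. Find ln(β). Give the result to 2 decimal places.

z(H) = z(0.75) = 0.674
z(FA) = z(0.44) = -0.151
ln β = −½·[z(H)² − z(FA)²] = −0.5 × (0.454 − 0.023) = -0.2155

ln β = -0.22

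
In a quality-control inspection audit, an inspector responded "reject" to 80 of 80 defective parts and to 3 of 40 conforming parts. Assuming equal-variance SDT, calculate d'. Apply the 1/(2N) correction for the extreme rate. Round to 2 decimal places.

The hit rate is 80/80 = 1, so apply the 1/(2N) correction: H → 1 − 1/(2·80) = 0.99375.
z(H) = z(0.99375) = 2.498
z(FA) = z(0.07500) = -1.440
d' = 2.498 − (-1.440) = 3.938

d' = 3.94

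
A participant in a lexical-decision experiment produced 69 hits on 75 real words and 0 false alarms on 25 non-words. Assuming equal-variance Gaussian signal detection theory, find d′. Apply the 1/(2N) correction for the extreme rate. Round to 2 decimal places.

The false-alarm rate is 0/25 = 0, so apply the 1/(2N) correction: FA → 1/(2·25) = 0.02000.
z(H) = z(0.92000) = 1.405
z(FA) = z(0.02000) = -2.054
d' = 1.405 − (-2.054) = 3.459

d′ = 3.46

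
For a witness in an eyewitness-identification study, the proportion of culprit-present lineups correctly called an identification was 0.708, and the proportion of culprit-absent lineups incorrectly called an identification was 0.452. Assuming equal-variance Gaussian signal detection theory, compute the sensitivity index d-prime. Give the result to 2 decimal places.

d-prime = 0.67

Φ⁻¹(H) = 0.5476
Φ⁻¹(FA) = -0.1206
d' = z(H) − z(FA) = 0.5476 − (-0.1206) = 0.6682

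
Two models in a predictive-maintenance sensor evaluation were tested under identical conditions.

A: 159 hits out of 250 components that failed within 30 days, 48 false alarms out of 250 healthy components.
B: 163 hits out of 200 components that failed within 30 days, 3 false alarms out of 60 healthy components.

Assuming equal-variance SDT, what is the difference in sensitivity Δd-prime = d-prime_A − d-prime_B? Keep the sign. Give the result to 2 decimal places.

Δd-prime = -1.32

A: z(0.6360) = 0.348, z(0.1920) = -0.871, d' = 1.219
B: z(0.8150) = 0.896, z(0.0500) = -1.645, d' = 2.541
Δd' = d'_A − d'_B = 1.219 − 2.541 = -1.322
B has the higher sensitivity.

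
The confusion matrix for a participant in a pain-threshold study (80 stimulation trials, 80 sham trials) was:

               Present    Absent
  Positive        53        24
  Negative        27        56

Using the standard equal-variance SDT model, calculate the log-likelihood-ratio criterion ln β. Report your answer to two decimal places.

ln β = 0.05

H = 53/80 = 0.6625
FA = 24/80 = 0.3000
z(H) = z(0.6625) = 0.419
z(FA) = z(0.3000) = -0.524
ln β = −½·[z(H)² − z(FA)²] = −0.5 × (0.176 − 0.275) = 0.0495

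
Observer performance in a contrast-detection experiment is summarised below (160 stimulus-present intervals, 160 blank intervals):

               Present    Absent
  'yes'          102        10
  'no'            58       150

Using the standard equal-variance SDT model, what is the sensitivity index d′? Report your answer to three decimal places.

H = 102/160 = 0.6375
FA = 10/160 = 0.0625
z(0.6375) = 0.3518, z(0.0625) = -1.5341
d' = z(H) − z(FA) = 0.3518 − (-1.5341) = 1.8859

d′ = 1.886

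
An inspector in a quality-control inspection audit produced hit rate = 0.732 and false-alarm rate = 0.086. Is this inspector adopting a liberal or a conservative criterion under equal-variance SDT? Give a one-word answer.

conservative

z(H) = 0.619, z(FA) = -1.366
c = −½·(z(H) + z(FA)) = 0.3735
c > 0 → conservative criterion (biased toward responding “no”).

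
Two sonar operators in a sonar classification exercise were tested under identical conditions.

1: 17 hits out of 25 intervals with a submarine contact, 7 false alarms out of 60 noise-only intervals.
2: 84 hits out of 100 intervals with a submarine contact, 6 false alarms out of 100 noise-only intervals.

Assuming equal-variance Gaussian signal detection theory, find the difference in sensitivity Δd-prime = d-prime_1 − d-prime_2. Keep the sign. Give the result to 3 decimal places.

1: z(0.6800) = 0.4677, z(0.1167) = -1.1916, d' = 1.6593
2: z(0.8400) = 0.9945, z(0.0600) = -1.5548, d' = 2.5493
Δd' = d'_1 − d'_2 = 1.6593 − 2.5493 = -0.8900
2 has the higher sensitivity.

Δd-prime = -0.890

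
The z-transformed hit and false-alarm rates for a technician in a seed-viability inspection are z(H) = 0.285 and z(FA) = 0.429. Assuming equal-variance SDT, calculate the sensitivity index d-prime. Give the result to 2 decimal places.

d' = z(H) − z(FA) = 0.285 − 0.429 = -0.144

d-prime = -0.14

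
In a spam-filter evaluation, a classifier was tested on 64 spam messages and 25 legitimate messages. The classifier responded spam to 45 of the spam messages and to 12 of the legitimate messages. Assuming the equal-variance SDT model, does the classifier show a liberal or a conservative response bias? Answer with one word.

liberal

z(H) = 0.533, z(FA) = -0.050
c = −½·(z(H) + z(FA)) = -0.2415
c < 0 → liberal criterion (biased toward responding “yes”).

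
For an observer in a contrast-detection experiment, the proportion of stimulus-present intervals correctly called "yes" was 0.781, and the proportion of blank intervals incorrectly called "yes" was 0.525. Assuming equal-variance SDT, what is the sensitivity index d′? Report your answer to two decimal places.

d′ = 0.71

z(H) = 0.776
z(FA) = 0.063
d' = z(H) − z(FA) = 0.776 − 0.063 = 0.713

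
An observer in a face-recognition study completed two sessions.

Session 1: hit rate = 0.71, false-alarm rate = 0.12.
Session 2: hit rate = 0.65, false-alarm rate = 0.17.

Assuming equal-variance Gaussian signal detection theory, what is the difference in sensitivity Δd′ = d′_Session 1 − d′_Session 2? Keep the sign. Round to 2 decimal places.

Session 1: z(0.71) = 0.553, z(0.12) = -1.175, d' = 1.728
Session 2: z(0.65) = 0.385, z(0.17) = -0.954, d' = 1.339
Δd' = d'_Session 1 − d'_Session 2 = 1.728 − 1.339 = 0.389
Session 1 has the higher sensitivity.

Δd′ = 0.39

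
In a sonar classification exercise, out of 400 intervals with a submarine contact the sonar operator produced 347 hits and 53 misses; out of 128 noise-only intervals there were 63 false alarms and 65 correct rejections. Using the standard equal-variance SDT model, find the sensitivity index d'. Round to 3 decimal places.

d' = 1.134

H = 347/400 = 0.8675
FA = 63/128 = 0.4922
Φ⁻¹(H) = 1.1147
Φ⁻¹(FA) = -0.0196
d' = z(H) − z(FA) = 1.1147 − (-0.0196) = 1.1343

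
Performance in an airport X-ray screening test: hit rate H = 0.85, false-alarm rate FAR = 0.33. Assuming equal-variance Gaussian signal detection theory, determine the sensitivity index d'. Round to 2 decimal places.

d' = 1.48

Φ⁻¹(0.85) = 1.036, Φ⁻¹(0.33) = -0.440
d' = z(H) − z(FA) = 1.036 − (-0.440) = 1.476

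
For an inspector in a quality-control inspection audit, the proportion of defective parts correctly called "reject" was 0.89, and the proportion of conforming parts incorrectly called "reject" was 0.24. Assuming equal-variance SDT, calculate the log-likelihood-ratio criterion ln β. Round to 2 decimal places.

z(H) = z(0.89) = 1.227
z(FA) = z(0.24) = -0.706
ln β = −½·[z(H)² − z(FA)²] = −0.5 × (1.506 − 0.498) = -0.504

ln β = -0.50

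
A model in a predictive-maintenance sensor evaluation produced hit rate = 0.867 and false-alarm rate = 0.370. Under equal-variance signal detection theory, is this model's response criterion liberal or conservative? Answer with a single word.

liberal

z(H) = 1.112, z(FA) = -0.332
c = −½·(z(H) + z(FA)) = -0.390
c < 0 → liberal criterion (biased toward responding “yes”).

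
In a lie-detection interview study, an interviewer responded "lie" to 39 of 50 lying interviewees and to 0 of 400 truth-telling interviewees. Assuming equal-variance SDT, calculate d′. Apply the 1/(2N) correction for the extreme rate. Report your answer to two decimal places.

The false-alarm rate is 0/400 = 0, so apply the 1/(2N) correction: FA → 1/(2·400) = 0.00125.
z(H) = z(0.78000) = 0.772
z(FA) = z(0.00125) = -3.023
d' = 0.772 − (-3.023) = 3.795

d′ = 3.80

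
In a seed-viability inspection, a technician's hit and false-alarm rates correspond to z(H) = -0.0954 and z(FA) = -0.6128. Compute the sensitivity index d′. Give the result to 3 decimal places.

d′ = 0.517

d' = z(H) − z(FA) = -0.0954 − (-0.6128) = 0.5174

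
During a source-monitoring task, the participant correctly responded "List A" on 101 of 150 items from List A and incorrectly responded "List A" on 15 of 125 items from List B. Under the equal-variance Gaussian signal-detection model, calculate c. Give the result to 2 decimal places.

H = 101/150 = 0.6733
FA = 15/125 = 0.1200
Φ⁻¹(H) = 0.449
Φ⁻¹(FA) = -1.175
c = −½·[z(H) + z(FA)] = −0.5 × (0.449 + (-1.175)) = 0.363
c > 0: the participant has a conservative response bias.

c = 0.36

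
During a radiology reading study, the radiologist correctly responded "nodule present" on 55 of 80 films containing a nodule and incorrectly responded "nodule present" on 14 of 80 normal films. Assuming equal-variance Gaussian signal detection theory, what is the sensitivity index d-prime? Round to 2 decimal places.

H = 55/80 = 0.6875
FA = 14/80 = 0.1750
z(H) = 0.4888
z(FA) = -0.9346
d' = z(H) − z(FA) = 0.4888 − (-0.9346) = 1.4234

d-prime = 1.42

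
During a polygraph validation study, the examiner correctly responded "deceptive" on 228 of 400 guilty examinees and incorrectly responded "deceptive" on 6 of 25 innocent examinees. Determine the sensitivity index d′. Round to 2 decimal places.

H = 228/400 = 0.5700
FA = 6/25 = 0.2400
z(H) = z(0.5700) = 0.176
z(FA) = z(0.2400) = -0.706
d' = z(H) − z(FA) = 0.176 − (-0.706) = 0.882

d′ = 0.88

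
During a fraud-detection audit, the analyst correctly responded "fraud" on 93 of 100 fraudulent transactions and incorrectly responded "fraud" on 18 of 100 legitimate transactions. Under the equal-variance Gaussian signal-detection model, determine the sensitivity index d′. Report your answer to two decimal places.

d′ = 2.39

H = 93/100 = 0.9300
FA = 18/100 = 0.1800
z(0.9300) = 1.476, z(0.1800) = -0.915
d' = z(H) − z(FA) = 1.476 − (-0.915) = 2.391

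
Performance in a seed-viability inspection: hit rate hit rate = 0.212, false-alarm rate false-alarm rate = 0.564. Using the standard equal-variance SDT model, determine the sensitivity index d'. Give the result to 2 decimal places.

z(H) = -0.7995
z(FA) = 0.1611
d' = z(H) − z(FA) = -0.7995 − 0.1611 = -0.9606

d' = -0.96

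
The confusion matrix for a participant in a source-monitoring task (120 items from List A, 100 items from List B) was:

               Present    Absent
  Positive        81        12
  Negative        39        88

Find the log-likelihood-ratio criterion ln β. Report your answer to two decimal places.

H = 81/120 = 0.6750
FA = 12/100 = 0.1200
Φ⁻¹(H) = Φ⁻¹(0.6750) = 0.454
Φ⁻¹(FA) = Φ⁻¹(0.1200) = -1.175
ln β = −½·[z(H)² − z(FA)²] = −0.5 × (0.206 − 1.381) = 0.5875

ln β = 0.59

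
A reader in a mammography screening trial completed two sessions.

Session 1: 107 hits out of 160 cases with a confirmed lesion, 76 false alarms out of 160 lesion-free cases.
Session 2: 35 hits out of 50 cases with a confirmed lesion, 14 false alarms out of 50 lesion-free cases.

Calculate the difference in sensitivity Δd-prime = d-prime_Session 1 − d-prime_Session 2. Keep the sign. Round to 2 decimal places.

Δd-prime = -0.61

Session 1: z(0.6687) = 0.436, z(0.4750) = -0.063, d' = 0.499
Session 2: z(0.7000) = 0.524, z(0.2800) = -0.583, d' = 1.107
Δd' = d'_Session 1 − d'_Session 2 = 0.499 − 1.107 = -0.608
Session 2 has the higher sensitivity.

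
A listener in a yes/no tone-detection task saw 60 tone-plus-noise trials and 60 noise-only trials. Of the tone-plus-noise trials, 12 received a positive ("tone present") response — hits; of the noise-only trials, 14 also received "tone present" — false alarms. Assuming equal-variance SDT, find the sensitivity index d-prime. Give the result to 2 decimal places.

d-prime = -0.11

H = 12/60 = 0.2000
FA = 14/60 = 0.2333
z(H) = -0.842
z(FA) = -0.728
d' = z(H) − z(FA) = -0.842 − (-0.728) = -0.114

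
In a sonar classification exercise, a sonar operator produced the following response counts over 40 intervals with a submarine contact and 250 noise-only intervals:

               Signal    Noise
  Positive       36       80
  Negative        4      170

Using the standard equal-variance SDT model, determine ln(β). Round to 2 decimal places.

ln β = -0.71

H = 36/40 = 0.9000
FA = 80/250 = 0.3200
z(0.9000) = 1.282, z(0.3200) = -0.468
ln β = −½·[z(H)² − z(FA)²] = −0.5 × (1.644 − 0.219) = -0.7125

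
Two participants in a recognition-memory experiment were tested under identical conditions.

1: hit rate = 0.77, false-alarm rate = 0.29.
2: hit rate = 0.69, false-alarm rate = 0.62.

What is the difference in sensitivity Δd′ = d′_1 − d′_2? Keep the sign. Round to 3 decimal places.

Δd′ = 1.102

1: z(0.77) = 0.7388, z(0.29) = -0.5534, d' = 1.2922
2: z(0.69) = 0.4959, z(0.62) = 0.3055, d' = 0.1904
Δd' = d'_1 − d'_2 = 1.2922 − 0.1904 = 1.1018
1 has the higher sensitivity.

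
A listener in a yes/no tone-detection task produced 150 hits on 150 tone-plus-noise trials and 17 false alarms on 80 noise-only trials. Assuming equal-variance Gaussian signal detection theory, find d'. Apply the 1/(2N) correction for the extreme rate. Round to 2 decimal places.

The hit rate is 150/150 = 1, so apply the 1/(2N) correction: H → 1 − 1/(2·150) = 0.99667.
z(H) = z(0.99667) = 2.713
z(FA) = z(0.21250) = -0.798
d' = 2.713 − (-0.798) = 3.511

d' = 3.51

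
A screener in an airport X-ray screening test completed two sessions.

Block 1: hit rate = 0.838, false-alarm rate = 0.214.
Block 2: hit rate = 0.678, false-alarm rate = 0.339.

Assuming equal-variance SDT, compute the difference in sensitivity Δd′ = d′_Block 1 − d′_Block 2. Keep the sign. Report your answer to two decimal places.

Δd′ = 0.90

Block 1: z(0.838) = 0.986, z(0.214) = -0.793, d' = 1.779
Block 2: z(0.678) = 0.462, z(0.339) = -0.415, d' = 0.877
Δd' = d'_Block 1 − d'_Block 2 = 1.779 − 0.877 = 0.902
Block 1 has the higher sensitivity.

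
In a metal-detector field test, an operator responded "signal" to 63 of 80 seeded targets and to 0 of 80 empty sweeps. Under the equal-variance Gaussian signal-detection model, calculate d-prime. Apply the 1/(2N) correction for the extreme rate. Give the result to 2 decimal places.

The false-alarm rate is 0/80 = 0, so apply the 1/(2N) correction: FA → 1/(2·80) = 0.00625.
z(H) = z(0.78750) = 0.798
z(FA) = z(0.00625) = -2.498
d' = 0.798 − (-2.498) = 3.296

d-prime = 3.30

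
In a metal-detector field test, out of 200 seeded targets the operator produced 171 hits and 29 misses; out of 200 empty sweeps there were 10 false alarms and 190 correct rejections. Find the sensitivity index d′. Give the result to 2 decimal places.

H = 171/200 = 0.8550
FA = 10/200 = 0.0500
z(0.8550) = 1.058, z(0.0500) = -1.645
d' = z(H) − z(FA) = 1.058 − (-1.645) = 2.703

d′ = 2.70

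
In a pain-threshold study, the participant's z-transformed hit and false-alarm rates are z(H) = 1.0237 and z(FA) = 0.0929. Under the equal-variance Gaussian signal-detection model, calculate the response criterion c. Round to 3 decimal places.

c = −½·[z(H) + z(FA)] = −½·(1.0237 + 0.0929) = -0.5583
c < 0: the participant has a liberal response bias.

c = -0.558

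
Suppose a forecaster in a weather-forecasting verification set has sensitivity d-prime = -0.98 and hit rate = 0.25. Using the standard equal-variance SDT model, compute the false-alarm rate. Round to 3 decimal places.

z(hit rate) = z(0.25) = -0.6745
z(FA) = z(H) − d' = -0.6745 − (-0.98) = 0.3055
false-alarm rate = Φ(0.3055) = 0.6200

false-alarm rate = 0.620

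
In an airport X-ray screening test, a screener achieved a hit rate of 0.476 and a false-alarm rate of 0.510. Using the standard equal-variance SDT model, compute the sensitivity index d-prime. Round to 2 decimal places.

z(0.476) = -0.060, z(0.510) = 0.025
d' = z(H) − z(FA) = -0.060 − 0.025 = -0.085

d-prime = -0.09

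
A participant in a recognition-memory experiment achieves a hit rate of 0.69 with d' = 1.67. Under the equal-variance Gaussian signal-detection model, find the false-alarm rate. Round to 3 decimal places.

z(hit rate) = z(0.69) = 0.4959
z(FA) = z(H) − d' = 0.4959 − 1.67 = -1.1741
false-alarm rate = Φ(-1.1741) = 0.1202

false-alarm rate = 0.120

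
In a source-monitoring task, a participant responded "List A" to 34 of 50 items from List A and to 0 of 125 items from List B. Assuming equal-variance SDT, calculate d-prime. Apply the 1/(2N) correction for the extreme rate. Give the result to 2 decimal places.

d-prime = 3.12

The false-alarm rate is 0/125 = 0, so apply the 1/(2N) correction: FA → 1/(2·125) = 0.00400.
z(H) = z(0.68000) = 0.468
z(FA) = z(0.00400) = -2.652
d' = 0.468 − (-2.652) = 3.120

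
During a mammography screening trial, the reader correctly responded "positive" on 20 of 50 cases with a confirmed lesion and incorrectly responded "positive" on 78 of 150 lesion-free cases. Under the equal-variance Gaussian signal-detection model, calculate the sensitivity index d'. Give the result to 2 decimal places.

H = 20/50 = 0.4000
FA = 78/150 = 0.5200
Φ⁻¹(H) = -0.2533
Φ⁻¹(FA) = 0.0502
d' = z(H) − z(FA) = -0.2533 − 0.0502 = -0.3035

d' = -0.30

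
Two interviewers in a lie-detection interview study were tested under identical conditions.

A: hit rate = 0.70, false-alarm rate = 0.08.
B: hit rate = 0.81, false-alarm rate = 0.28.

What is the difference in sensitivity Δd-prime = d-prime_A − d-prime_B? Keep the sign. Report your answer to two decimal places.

Δd-prime = 0.47

A: z(0.70) = 0.524, z(0.08) = -1.405, d' = 1.929
B: z(0.81) = 0.878, z(0.28) = -0.583, d' = 1.461
Δd' = d'_A − d'_B = 1.929 − 1.461 = 0.468
A has the higher sensitivity.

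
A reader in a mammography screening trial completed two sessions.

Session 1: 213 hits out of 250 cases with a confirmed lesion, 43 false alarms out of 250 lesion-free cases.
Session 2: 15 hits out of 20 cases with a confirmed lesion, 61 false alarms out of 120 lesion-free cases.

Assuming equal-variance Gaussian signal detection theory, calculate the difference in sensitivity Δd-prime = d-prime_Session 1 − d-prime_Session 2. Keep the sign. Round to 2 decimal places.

Δd-prime = 1.34

Session 1: z(0.8520) = 1.045, z(0.1720) = -0.946, d' = 1.991
Session 2: z(0.7500) = 0.674, z(0.5083) = 0.021, d' = 0.653
Δd' = d'_Session 1 − d'_Session 2 = 1.991 − 0.653 = 1.338
Session 1 has the higher sensitivity.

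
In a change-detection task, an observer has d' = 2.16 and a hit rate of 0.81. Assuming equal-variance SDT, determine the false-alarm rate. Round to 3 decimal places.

z(hit rate) = z(0.81) = 0.8779
z(FA) = z(H) − d' = 0.8779 − 2.16 = -1.2821
false-alarm rate = Φ(-1.2821) = 0.0999

false-alarm rate = 0.100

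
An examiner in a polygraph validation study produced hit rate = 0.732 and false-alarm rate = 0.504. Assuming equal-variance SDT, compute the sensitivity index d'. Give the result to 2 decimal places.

z(0.732) = 0.619, z(0.504) = 0.010
d' = z(H) − z(FA) = 0.619 − 0.010 = 0.609

d' = 0.61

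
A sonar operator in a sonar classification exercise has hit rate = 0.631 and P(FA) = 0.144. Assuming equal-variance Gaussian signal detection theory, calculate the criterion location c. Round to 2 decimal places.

c = 0.36

z(0.631) = 0.3345, z(0.144) = -1.0625
c = −½·[z(H) + z(FA)] = −0.5 × (0.3345 + (-1.0625)) = 0.3640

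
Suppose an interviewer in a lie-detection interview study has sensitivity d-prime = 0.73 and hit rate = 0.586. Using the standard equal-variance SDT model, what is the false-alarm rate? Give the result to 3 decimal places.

false-alarm rate = 0.304

z(hit rate) = z(0.586) = 0.2173
z(FA) = z(H) − d' = 0.2173 − 0.73 = -0.5127
false-alarm rate = Φ(-0.5127) = 0.3041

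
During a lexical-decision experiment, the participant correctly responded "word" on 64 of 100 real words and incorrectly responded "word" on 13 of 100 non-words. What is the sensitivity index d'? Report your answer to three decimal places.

d' = 1.485

H = 64/100 = 0.6400
FA = 13/100 = 0.1300
z(H) = z(0.6400) = 0.3585
z(FA) = z(0.1300) = -1.1264
d' = z(H) − z(FA) = 0.3585 − (-1.1264) = 1.4849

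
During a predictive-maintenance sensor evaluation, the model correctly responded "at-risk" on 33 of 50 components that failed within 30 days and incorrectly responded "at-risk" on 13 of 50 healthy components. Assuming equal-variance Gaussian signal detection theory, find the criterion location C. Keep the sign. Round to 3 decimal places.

H = 33/50 = 0.6600
FA = 13/50 = 0.2600
z(H) = z(0.6600) = 0.4125
z(FA) = z(0.2600) = -0.6433
c = −½·[z(H) + z(FA)] = −0.5 × (0.4125 + (-0.6433)) = 0.1154
c > 0: the model has a conservative response bias.

C = 0.115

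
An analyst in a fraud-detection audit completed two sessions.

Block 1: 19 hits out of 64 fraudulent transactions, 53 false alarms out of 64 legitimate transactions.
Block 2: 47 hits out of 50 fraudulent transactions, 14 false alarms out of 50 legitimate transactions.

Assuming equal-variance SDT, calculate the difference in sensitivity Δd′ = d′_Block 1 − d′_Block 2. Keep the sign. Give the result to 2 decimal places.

Block 1: z(0.2969) = -0.533, z(0.8281) = 0.947, d' = -1.480
Block 2: z(0.9400) = 1.555, z(0.2800) = -0.583, d' = 2.138
Δd' = d'_Block 1 − d'_Block 2 = -1.480 − 2.138 = -3.618
Block 2 has the higher sensitivity.

Δd′ = -3.62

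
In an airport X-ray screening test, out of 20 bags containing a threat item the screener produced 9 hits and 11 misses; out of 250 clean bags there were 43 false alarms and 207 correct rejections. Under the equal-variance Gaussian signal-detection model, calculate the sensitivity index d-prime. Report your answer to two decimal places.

d-prime = 0.82

H = 9/20 = 0.4500
FA = 43/250 = 0.1720
Φ⁻¹(H) = -0.126
Φ⁻¹(FA) = -0.946
d' = z(H) − z(FA) = -0.126 − (-0.946) = 0.820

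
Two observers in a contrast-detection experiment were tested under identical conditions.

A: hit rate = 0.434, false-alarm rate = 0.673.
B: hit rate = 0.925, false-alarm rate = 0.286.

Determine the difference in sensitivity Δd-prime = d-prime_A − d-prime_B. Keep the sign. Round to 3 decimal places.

Δd-prime = -2.619

A: z(0.434) = -0.1662, z(0.673) = 0.4482, d' = -0.6144
B: z(0.925) = 1.4395, z(0.286) = -0.5651, d' = 2.0046
Δd' = d'_A − d'_B = -0.6144 − 2.0046 = -2.6190
B has the higher sensitivity.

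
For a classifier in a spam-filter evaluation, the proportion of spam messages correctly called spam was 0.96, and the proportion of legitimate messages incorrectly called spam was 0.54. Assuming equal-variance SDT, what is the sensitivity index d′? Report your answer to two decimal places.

z(0.96) = 1.751, z(0.54) = 0.100
d' = z(H) − z(FA) = 1.751 − 0.100 = 1.651

d′ = 1.65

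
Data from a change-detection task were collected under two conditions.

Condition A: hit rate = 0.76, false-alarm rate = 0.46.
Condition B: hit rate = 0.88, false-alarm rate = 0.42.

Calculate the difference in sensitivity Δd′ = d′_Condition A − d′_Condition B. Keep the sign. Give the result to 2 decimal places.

Condition A: z(0.76) = 0.706, z(0.46) = -0.100, d' = 0.806
Condition B: z(0.88) = 1.175, z(0.42) = -0.202, d' = 1.377
Δd' = d'_Condition A − d'_Condition B = 0.806 − 1.377 = -0.571
Condition B has the higher sensitivity.

Δd′ = -0.57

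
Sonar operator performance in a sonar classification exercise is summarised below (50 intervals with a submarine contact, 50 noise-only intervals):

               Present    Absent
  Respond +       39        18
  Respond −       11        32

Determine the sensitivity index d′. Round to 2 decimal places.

d′ = 1.13

H = 39/50 = 0.7800
FA = 18/50 = 0.3600
z(0.7800) = 0.772, z(0.3600) = -0.358
d' = z(H) − z(FA) = 0.772 − (-0.358) = 1.130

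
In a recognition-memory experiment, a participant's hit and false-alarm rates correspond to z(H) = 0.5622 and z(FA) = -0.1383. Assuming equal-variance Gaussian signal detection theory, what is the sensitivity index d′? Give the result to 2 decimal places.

d′ = 0.70

d' = z(H) − z(FA) = 0.5622 − (-0.1383) = 0.7005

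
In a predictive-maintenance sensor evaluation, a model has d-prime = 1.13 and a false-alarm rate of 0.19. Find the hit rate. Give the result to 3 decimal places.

z(false-alarm rate) = z(0.19) = -0.8779
z(H) = z(FA) + d' = -0.8779 + 1.13 = 0.2521
hit rate = Φ(0.2521) = 0.5995

hit rate = 0.600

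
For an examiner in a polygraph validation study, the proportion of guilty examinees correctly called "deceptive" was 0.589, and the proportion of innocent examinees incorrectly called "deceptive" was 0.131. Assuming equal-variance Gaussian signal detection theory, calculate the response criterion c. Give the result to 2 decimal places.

c = 0.45

z(H) = 0.2250
z(FA) = -1.1217
c = −½·[z(H) + z(FA)] = −0.5 × (0.2250 + (-1.1217)) = 0.44835
c > 0: the examiner has a conservative response bias.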